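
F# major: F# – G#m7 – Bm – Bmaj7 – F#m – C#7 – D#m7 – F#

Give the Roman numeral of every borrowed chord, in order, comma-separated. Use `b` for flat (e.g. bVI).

F# major has the diatonic set F#, G#m, A#m, B, C#, D#m, E#dim. F#, G#m7, Bmaj7, C#7 and D#m7 are all diatonic. Bm (B–D–F#) is not: scale degree 4 in F# major carries B (IV). In F# minor the chord on that degree is Bm, so here it functions as iv, borrowed from the parallel minor. But F#m (F#–A–C#) is foreign: the diatonic I on degree 1 is F#, whereas F#m comes from F# minor. It is labeled i.

iv, i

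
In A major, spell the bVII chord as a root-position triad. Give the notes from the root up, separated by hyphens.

bVII is built on the lowered scale degree 7. In A major degree 7 is G#; lowered it becomes G. In A minor the chord on G is G–B–D.

G-B-D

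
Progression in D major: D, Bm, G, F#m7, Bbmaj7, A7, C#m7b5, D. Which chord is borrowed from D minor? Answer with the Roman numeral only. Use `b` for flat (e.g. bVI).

D major has the diatonic set D, Em, F#m, G, A, Bm, C#dim. D, Bm, G, F#m7, A7 and C#m7b5 all belong to that set. Bbmaj7 (Bb–D–F–A) is not: scale degree 6 in D major carries Bm (vi). In D minor the chord on that degree is Bbmaj7, so here it functions as bVImaj7, borrowed from the parallel minor.

bVImaj7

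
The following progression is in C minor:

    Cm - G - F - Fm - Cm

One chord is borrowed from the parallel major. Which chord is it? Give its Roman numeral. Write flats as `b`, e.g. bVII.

IV

The diatonic triads in C minor (with V from harmonic minor) are Cm, Ddim, Eb, Fm, G, Ab, Bb. Of the given chords, Cm, G and Fm are diatonic. F (F–A–C) is not: scale degree 4 in C minor carries Fm (iv). In C major the chord on that degree is F, so here it functions as IV, borrowed from the parallel major.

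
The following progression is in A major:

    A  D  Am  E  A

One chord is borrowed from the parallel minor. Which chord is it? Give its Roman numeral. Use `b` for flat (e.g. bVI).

The diatonic triads in A major are A, Bm, C#m, D, E, F#m, G#dim. A, D and E all belong to that set. Am (A–C–E) is not: scale degree 1 in A major carries A (I). In A minor the chord on that degree is Am, so here it functions as i, borrowed from the parallel minor.

i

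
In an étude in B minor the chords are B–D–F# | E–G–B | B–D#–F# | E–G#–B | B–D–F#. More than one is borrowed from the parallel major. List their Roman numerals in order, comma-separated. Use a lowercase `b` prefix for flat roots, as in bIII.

I, IV

B minor has the diatonic set Bm, C#dim, D, Em, F#, G, A (with V from harmonic minor). B–D–F# = Bm and E–G–B = Em are both diatonic. But B–D#–F# is foreign: the diatonic i on degree 1 is Bm, whereas B comes from B major. It is labeled I. E–G#–B doesn't fit — on degree 4 B minor would have Em (iv). E is the degree-4 chord of B major, so it is the borrowed IV.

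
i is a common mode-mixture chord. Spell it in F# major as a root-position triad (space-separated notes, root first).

F# A C#

i is built on scale degree 1, which is F# in both F# major and its parallel. Building the minor chord from the parallel minor on F#: F#–A–C#.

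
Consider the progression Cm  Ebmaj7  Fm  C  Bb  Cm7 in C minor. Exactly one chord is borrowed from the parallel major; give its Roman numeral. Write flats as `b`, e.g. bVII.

I

In C minor (with V from harmonic minor) the diatonic chords are Cm, Ddim, Eb, Fm, G, Ab, Bb. Cm, Ebmaj7, Fm, Bb and Cm7 are all diatonic. But C (C–E–G) is foreign: the diatonic i on degree 1 is Cm, whereas C comes from C major. It is labeled I.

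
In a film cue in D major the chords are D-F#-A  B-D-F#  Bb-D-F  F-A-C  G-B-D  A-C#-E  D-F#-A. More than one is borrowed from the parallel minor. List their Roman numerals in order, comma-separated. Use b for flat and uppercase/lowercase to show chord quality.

bVI, bIII

In D major the diatonic chords are D, Em, F#m, G, A, Bm, C#dim. D–F#–A = D, B–D–F# = Bm, G–B–D = G and A–C#–E = A all belong to that set. Bb–D–F doesn't fit — on degree 6 D major would have Bm (vi). Bb is the degree-6 chord of D minor, so it is the borrowed bVI. F–A–C doesn't fit — on degree 3 D major would have F#m (iii). F is the degree-3 chord of D minor, so it is the borrowed bIII.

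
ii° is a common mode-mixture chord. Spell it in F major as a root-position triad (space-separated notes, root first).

ii° is built on scale degree 2, which is G in both F major and its parallel. Building the diminished chord from the parallel minor on G: G–Bb–Db.

G Bb Db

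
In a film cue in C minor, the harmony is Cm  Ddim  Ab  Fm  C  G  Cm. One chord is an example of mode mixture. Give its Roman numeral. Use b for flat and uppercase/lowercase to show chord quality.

In C minor (with V from harmonic minor) the diatonic chords are Cm, Ddim, Eb, Fm, G, Ab, Bb. Of the given chords, Cm, Ddim, Ab, Fm and G are diatonic. But C (C–E–G) is foreign: the diatonic i on degree 1 is Cm, whereas C comes from C major. It is labeled I.

I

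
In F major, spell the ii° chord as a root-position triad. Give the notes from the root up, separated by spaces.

G Bb Db

The root, G, is scale degree 2 — the same note in F major and F minor; only the chord quality changes. In F minor the chord on G is G–Bb–Db.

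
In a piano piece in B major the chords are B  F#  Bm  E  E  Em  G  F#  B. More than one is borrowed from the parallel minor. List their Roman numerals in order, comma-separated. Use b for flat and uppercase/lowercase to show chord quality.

B major has the diatonic set B, C#m, D#m, E, F#, G#m, A#dim. B, F# and E are all diatonic. But Bm (B–D–F#) is foreign: the diatonic I on degree 1 is B, whereas Bm comes from B minor. It is labeled i. Em (E–G–B) doesn't fit — on degree 4 B major would have E (IV). Em is the degree-4 chord of B minor, so it is the borrowed iv. G (G–B–D) is not: scale degree 6 in B major carries G#m (vi). In B minor the chord on that degree is G, so here it functions as bVI, borrowed from the parallel minor.

i, iv, bVI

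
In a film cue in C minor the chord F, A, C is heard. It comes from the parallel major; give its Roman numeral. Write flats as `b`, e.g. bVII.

IV

F is scale degree 4 in C minor. The diatonic chord on degree 4 would be Fm (iv), but F–A–C is the major chord from C major. As a borrowed chord it is labeled IV.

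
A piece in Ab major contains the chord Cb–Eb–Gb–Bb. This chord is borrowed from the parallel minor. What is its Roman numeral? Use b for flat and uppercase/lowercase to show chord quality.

In Ab major scale degree 3 is C; Cb is its lowered form, from Ab minor. Cb–Eb–Gb–Bb is a major-seventh chord — the form found in Ab minor, not the diatonic iii (Cm). Borrowed into Ab major it is written bIIImaj7.

bIIImaj7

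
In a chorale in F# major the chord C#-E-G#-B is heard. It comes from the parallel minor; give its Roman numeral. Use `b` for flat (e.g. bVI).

v7

C# is scale degree 5 in F# major. Diatonically F# major has C# (V) on that degree; C#–E–G#–B is instead the minor-seventh chord native to F# minor, so it takes the label v7.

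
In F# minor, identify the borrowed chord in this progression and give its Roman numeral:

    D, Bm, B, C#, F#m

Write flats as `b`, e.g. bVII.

The diatonic triads in F# minor (with V from harmonic minor) are F#m, G#dim, A, Bm, C#, D, E. Of the given chords, D, Bm, C# and F#m are diatonic. But B (B–D#–F#) is foreign: the diatonic iv on degree 4 is Bm, whereas B comes from F# major. It is labeled IV.

IV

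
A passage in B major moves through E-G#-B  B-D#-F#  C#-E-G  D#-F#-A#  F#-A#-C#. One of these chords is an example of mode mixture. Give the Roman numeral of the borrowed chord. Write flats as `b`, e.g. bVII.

The diatonic triads in B major are B, C#m, D#m, E, F#, G#m, A#dim. E–G#–B = E, B–D#–F# = B, D#–F#–A# = D#m and F#–A#–C# = F# all belong to that set. But C#–E–G is foreign: the diatonic ii on degree 2 is C#m, whereas C#dim comes from B minor. It is labeled ii°.

ii°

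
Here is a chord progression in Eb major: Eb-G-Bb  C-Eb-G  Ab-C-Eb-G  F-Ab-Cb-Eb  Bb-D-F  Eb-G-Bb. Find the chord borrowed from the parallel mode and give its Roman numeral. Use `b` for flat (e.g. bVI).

iiø7

In Eb major the diatonic chords are Eb, Fm, Gm, Ab, Bb, Cm, Ddim. Eb–G–Bb = Eb, C–Eb–G = Cm, Ab–C–Eb–G = Abmaj7 and Bb–D–F = Bb all belong to that set. But F–Ab–Cb–Eb is foreign: the diatonic ii on degree 2 is Fm, whereas Fm7b5 comes from Eb minor. It is labeled iiø7.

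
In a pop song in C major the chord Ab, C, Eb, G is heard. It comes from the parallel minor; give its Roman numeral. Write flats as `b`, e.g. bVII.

bVImaj7

In C major scale degree 6 is A; Ab is its lowered form, from C minor. Diatonically C major has Am (vi) on that degree; Ab–C–Eb–G is instead the major-seventh chord native to C minor, so it takes the label bVImaj7.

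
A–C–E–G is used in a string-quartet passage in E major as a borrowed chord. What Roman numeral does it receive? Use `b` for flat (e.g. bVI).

iv7

A is scale degree 4 in E major. Diatonically E major has A (IV) on that degree; A–C–E–G is instead the minor-seventh chord native to E minor, so it takes the label iv7.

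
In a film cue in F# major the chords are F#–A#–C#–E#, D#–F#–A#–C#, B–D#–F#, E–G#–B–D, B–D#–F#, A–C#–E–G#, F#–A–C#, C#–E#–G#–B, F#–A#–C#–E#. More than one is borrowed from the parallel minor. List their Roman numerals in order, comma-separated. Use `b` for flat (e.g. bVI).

bVII7, bIIImaj7, i

In F# major the diatonic chords are F#, G#m, A#m, B, C#, D#m, E#dim. Of the given chords, F#–A#–C#–E# = F#maj7, D#–F#–A#–C# = D#m7, B–D#–F# = B and C#–E#–G#–B = C#7 are diatonic. But E–G#–B–D is foreign: the diatonic vii° on degree 7 is E#dim, whereas E7 comes from F# minor. It is labeled bVII7. A–C#–E–G# is not: scale degree 3 in F# major carries A#m (iii). In F# minor the chord on that degree is Amaj7, so here it functions as bIIImaj7, borrowed from the parallel minor. But F#–A–C# is foreign: the diatonic I on degree 1 is F#, whereas F#m comes from F# minor. It is labeled i.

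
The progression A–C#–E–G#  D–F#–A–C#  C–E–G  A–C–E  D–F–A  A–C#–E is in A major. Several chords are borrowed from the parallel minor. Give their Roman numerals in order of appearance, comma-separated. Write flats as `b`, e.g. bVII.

The diatonic triads in A major are A, Bm, C#m, D, E, F#m, G#dim. A–C#–E–G# = Amaj7, D–F#–A–C# = Dmaj7 and A–C#–E = A all belong to that set. C–E–G doesn't fit — on degree 3 A major would have C#m (iii). C is the degree-3 chord of A minor, so it is the borrowed bIII. A–C–E doesn't fit — on degree 1 A major would have A (I). Am is the degree-1 chord of A minor, so it is the borrowed i. D–F–A doesn't fit — on degree 4 A major would have D (IV). Dm is the degree-4 chord of A minor, so it is the borrowed iv.

bIII, i, iv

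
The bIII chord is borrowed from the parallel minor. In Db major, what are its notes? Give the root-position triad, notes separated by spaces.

bIII is built on the lowered scale degree 3. In Db major degree 3 is F; lowered it becomes Fb. Building the major chord from the parallel minor on Fb: Fb–Ab–Cb.

Fb Ab Cb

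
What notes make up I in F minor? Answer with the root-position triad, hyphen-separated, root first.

F-A-C

The root, F, is scale degree 1 — the same note in F minor and F major; only the chord quality changes. Stacking thirds in F major on F gives F–A–C.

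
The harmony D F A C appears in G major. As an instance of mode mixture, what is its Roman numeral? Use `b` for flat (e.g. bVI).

The root D is the diatonic 5th degree of G major; the borrowing shows in the chord quality. D–F–A–C is a minor-seventh chord — the form found in G minor, not the diatonic V (D). Borrowed into G major it is written v7.

v7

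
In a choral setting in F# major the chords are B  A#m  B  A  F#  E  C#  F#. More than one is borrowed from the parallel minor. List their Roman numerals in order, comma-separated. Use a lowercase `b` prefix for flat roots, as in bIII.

bIII, bVII

The diatonic triads in F# major are F#, G#m, A#m, B, C#, D#m, E#dim. B, A#m, F# and C# all belong to that set. But A (A–C#–E) is foreign: the diatonic iii on degree 3 is A#m, whereas A comes from F# minor. It is labeled bIII. But E (E–G#–B) is foreign: the diatonic vii° on degree 7 is E#dim, whereas E comes from F# minor. It is labeled bVII.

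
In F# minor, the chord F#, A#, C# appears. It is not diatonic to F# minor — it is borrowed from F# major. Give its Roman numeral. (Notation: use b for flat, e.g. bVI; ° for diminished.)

I

The root F# is the diatonic 1st degree of F# minor; the borrowing shows in the chord quality. Diatonically F# minor has F#m (i) on that degree; F#–A#–C# is instead the major chord native to F# major, so it takes the label I.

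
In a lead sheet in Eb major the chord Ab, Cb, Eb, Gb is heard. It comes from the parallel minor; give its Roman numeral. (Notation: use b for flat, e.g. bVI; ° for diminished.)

iv7

The root Ab is the diatonic 4th degree of Eb major; the borrowing shows in the chord quality. Ab–Cb–Eb–Gb is a minor-seventh chord — the form found in Eb minor, not the diatonic IV (Ab). Borrowed into Eb major it is written iv7.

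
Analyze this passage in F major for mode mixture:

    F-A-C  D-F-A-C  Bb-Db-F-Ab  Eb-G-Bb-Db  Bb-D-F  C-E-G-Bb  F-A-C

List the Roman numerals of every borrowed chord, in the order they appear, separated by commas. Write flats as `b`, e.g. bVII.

iv7, bVII7

In F major the diatonic chords are F, Gm, Am, Bb, C, Dm, Edim. F–A–C = F, D–F–A–C = Dm7, Bb–D–F = Bb and C–E–G–Bb = C7 are all diatonic. But Bb–Db–F–Ab is foreign: the diatonic IV on degree 4 is Bb, whereas Bbm7 comes from F minor. It is labeled iv7. But Eb–G–Bb–Db is foreign: the diatonic vii° on degree 7 is Edim, whereas Eb7 comes from F minor. It is labeled bVII7.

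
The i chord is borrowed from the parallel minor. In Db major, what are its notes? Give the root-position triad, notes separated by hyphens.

i is built on scale degree 1, which is Db in both Db major and its parallel. In Db minor the chord on Db is Db–Fb–Ab.

Db-Fb-Ab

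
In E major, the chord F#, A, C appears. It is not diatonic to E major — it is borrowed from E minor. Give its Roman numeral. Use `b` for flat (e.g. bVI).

The root F# is the diatonic 2nd degree of E major; the borrowing shows in the chord quality. The diatonic chord on degree 2 would be F#m (ii), but F#–A–C is the diminished chord from E minor. As a borrowed chord it is labeled ii°.

ii°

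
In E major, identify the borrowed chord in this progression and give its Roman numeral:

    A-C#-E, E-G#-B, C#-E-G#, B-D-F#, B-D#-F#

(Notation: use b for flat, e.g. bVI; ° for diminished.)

v

The diatonic triads in E major are E, F#m, G#m, A, B, C#m, D#dim. Of the given chords, A–C#–E = A, E–G#–B = E, C#–E–G# = C#m and B–D#–F# = B are diatonic. B–D–F# is not: scale degree 5 in E major carries B (V). In E minor the chord on that degree is Bm, so here it functions as v, borrowed from the parallel minor.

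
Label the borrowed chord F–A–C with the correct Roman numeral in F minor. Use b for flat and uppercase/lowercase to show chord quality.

F is scale degree 1 in F minor. F–A–C is a major chord — the form found in F major, not the diatonic i (Fm). Borrowed into F minor it is written I.

I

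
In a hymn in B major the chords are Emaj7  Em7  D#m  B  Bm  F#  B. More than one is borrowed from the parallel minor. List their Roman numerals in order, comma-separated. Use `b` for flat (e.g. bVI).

In B major the diatonic chords are B, C#m, D#m, E, F#, G#m, A#dim. Emaj7, D#m, B and F# are all diatonic. Em7 (E–G–B–D) is not: scale degree 4 in B major carries E (IV). In B minor the chord on that degree is Em7, so here it functions as iv7, borrowed from the parallel minor. Bm (B–D–F#) doesn't fit — on degree 1 B major would have B (I). Bm is the degree-1 chord of B minor, so it is the borrowed i.

iv7, i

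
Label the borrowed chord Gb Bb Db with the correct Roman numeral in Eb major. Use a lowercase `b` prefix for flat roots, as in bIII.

bIII

In Eb major scale degree 3 is G; Gb is its lowered form, from Eb minor. Diatonically Eb major has Gm (iii) on that degree; Gb–Bb–Db is instead the major chord native to Eb minor, so it takes the label bIII.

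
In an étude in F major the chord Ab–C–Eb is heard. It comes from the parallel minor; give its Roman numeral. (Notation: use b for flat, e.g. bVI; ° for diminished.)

The root Ab is the lowered 3rd scale degree — diatonically F major has A there. Diatonically F major has Am (iii) on that degree; Ab–C–Eb is instead the major chord native to F minor, so it takes the label bIII.

bIII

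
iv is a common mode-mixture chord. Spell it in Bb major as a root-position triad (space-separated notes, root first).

Eb Gb Bb

The root, Eb, is scale degree 4 — the same note in Bb major and Bb minor; only the chord quality changes. In Bb minor the chord on Eb is Eb–Gb–Bb.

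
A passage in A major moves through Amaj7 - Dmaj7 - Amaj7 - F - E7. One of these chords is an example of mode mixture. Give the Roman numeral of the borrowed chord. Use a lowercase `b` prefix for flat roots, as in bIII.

In A major the diatonic chords are A, Bm, C#m, D, E, F#m, G#dim. Amaj7, Dmaj7 and E7 are all diatonic. F (F–A–C) is not: scale degree 6 in A major carries F#m (vi). In A minor the chord on that degree is F, so here it functions as bVI, borrowed from the parallel minor.

bVI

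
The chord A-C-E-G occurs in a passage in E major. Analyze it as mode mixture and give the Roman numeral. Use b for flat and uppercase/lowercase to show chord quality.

A is scale degree 4 in E major. The diatonic chord on degree 4 would be A (IV), but A–C–E–G is the minor-seventh chord from E minor. As a borrowed chord it is labeled iv7.

iv7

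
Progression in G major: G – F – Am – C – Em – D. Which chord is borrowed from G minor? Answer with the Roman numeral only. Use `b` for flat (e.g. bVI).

bVII

The diatonic triads in G major are G, Am, Bm, C, D, Em, F#dim. G, Am, C, Em and D are all diatonic. F (F–A–C) doesn't fit — on degree 7 G major would have F#dim (vii°). F is the degree-7 chord of G minor, so it is the borrowed bVII.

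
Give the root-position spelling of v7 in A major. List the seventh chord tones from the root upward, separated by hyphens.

v7 is built on scale degree 5, which is E in both A major and its parallel. Building the minor-seventh chord from the parallel minor on E: E–G–B–D.

E-G-B-D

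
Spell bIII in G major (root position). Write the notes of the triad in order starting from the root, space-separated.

bIII is built on the lowered scale degree 3. In G major degree 3 is B; lowered it becomes Bb. Stacking thirds in G minor on Bb gives Bb–D–F.

Bb D F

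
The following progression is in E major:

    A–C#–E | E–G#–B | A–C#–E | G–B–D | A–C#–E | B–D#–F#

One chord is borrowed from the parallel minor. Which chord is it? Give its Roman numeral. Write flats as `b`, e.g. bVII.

bIII

E major has the diatonic set E, F#m, G#m, A, B, C#m, D#dim. A–C#–E = A, E–G#–B = E and B–D#–F# = B are all diatonic. But G–B–D is foreign: the diatonic iii on degree 3 is G#m, whereas G comes from E minor. It is labeled bIII.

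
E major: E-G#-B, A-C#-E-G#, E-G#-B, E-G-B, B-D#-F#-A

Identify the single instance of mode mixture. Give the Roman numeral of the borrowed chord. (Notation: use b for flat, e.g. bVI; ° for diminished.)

i

The diatonic triads in E major are E, F#m, G#m, A, B, C#m, D#dim. E–G#–B = E, A–C#–E–G# = Amaj7 and B–D#–F#–A = B7 are all diatonic. But E–G–B is foreign: the diatonic I on degree 1 is E, whereas Em comes from E minor. It is labeled i.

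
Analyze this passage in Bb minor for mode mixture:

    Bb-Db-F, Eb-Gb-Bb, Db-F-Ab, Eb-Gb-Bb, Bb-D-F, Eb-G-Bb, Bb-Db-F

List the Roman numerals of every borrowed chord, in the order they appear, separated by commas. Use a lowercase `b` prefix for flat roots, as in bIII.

I, IV

The diatonic triads in Bb minor (with V from harmonic minor) are Bbm, Cdim, Db, Ebm, F, Gb, Ab. Of the given chords, Bb–Db–F = Bbm, Eb–Gb–Bb = Ebm and Db–F–Ab = Db are diatonic. Bb–D–F doesn't fit — on degree 1 Bb minor would have Bbm (i). Bb is the degree-1 chord of Bb major, so it is the borrowed I. Eb–G–Bb is not: scale degree 4 in Bb minor carries Ebm (iv). In Bb major the chord on that degree is Eb, so here it functions as IV, borrowed from the parallel major.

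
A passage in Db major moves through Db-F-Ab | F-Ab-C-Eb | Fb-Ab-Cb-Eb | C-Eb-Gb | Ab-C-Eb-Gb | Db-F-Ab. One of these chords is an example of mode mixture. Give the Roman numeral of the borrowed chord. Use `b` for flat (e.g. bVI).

bIIImaj7

In Db major the diatonic chords are Db, Ebm, Fm, Gb, Ab, Bbm, Cdim. Of the given chords, Db–F–Ab = Db, F–Ab–C–Eb = Fm7, C–Eb–Gb = Cdim and Ab–C–Eb–Gb = Ab7 are diatonic. Fb–Ab–Cb–Eb doesn't fit — on degree 3 Db major would have Fm (iii). Fbmaj7 is the degree-3 chord of Db minor, so it is the borrowed bIIImaj7.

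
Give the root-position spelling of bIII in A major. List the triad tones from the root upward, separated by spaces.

The root of bIII is the lowered 3rd degree: C# becomes C. In A minor the chord on C is C–E–G.

C E G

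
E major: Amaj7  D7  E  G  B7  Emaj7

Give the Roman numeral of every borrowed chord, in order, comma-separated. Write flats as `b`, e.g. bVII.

bVII7, bIII

E major has the diatonic set E, F#m, G#m, A, B, C#m, D#dim. Amaj7, E, B7 and Emaj7 all belong to that set. But D7 (D–F#–A–C) is foreign: the diatonic vii° on degree 7 is D#dim, whereas D7 comes from E minor. It is labeled bVII7. But G (G–B–D) is foreign: the diatonic iii on degree 3 is G#m, whereas G comes from E minor. It is labeled bIII.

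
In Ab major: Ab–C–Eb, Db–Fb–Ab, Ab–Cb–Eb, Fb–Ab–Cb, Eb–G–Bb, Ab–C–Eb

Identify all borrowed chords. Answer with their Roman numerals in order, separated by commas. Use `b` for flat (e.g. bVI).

The diatonic triads in Ab major are Ab, Bbm, Cm, Db, Eb, Fm, Gdim. Ab–C–Eb = Ab and Eb–G–Bb = Eb both belong to that set. Db–Fb–Ab is not: scale degree 4 in Ab major carries Db (IV). In Ab minor the chord on that degree is Dbm, so here it functions as iv, borrowed from the parallel minor. Ab–Cb–Eb doesn't fit — on degree 1 Ab major would have Ab (I). Abm is the degree-1 chord of Ab minor, so it is the borrowed i. But Fb–Ab–Cb is foreign: the diatonic vi on degree 6 is Fm, whereas Fb comes from Ab minor. It is labeled bVI.

iv, i, bVI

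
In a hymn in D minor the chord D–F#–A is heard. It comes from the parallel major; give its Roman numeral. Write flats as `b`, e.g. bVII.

The root D is the diatonic 1st degree of D minor; the borrowing shows in the chord quality. The diatonic chord on degree 1 would be Dm (i), but D–F#–A is the major chord from D major. As a borrowed chord it is labeled I.

I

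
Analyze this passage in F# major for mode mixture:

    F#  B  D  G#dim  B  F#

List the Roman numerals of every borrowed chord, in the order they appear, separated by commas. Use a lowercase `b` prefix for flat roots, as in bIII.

bVI, ii°

The diatonic triads in F# major are F#, G#m, A#m, B, C#, D#m, E#dim. Of the given chords, F# and B are diatonic. But D (D–F#–A) is foreign: the diatonic vi on degree 6 is D#m, whereas D comes from F# minor. It is labeled bVI. But G#dim (G#–B–D) is foreign: the diatonic ii on degree 2 is G#m, whereas G#dim comes from F# minor. It is labeled ii°.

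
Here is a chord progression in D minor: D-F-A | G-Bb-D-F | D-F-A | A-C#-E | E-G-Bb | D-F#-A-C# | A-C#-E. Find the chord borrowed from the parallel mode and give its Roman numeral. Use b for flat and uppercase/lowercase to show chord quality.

In D minor (with V from harmonic minor) the diatonic chords are Dm, Edim, F, Gm, A, Bb, C. Of the given chords, D–F–A = Dm, G–Bb–D–F = Gm7, A–C#–E = A and E–G–Bb = Edim are diatonic. But D–F#–A–C# is foreign: the diatonic i on degree 1 is Dm, whereas Dmaj7 comes from D major. It is labeled Imaj7.

Imaj7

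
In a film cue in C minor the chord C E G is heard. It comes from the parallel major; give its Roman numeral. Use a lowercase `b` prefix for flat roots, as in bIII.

The root C is the diatonic 1st degree of C minor; the borrowing shows in the chord quality. C–E–G is a major chord — the form found in C major, not the diatonic i (Cm). Borrowed into C minor it is written I.

I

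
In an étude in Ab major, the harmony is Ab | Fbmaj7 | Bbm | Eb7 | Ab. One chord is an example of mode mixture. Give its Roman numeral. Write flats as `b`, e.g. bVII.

bVImaj7

In Ab major the diatonic chords are Ab, Bbm, Cm, Db, Eb, Fm, Gdim. Ab, Bbm and Eb7 are all diatonic. Fbmaj7 (Fb–Ab–Cb–Eb) is not: scale degree 6 in Ab major carries Fm (vi). In Ab minor the chord on that degree is Fbmaj7, so here it functions as bVImaj7, borrowed from the parallel minor.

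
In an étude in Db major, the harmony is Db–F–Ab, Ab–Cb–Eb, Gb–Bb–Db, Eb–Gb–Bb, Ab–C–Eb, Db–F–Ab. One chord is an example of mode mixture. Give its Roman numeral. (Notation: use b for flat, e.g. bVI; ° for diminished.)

v

Db major has the diatonic set Db, Ebm, Fm, Gb, Ab, Bbm, Cdim. Db–F–Ab = Db, Gb–Bb–Db = Gb, Eb–Gb–Bb = Ebm and Ab–C–Eb = Ab all belong to that set. Ab–Cb–Eb doesn't fit — on degree 5 Db major would have Ab (V). Abm is the degree-5 chord of Db minor, so it is the borrowed v.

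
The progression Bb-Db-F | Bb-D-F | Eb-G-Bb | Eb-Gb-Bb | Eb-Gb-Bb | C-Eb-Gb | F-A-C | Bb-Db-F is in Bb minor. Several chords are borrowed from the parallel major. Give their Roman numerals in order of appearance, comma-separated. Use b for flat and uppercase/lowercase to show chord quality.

I, IV

In Bb minor (with V from harmonic minor) the diatonic chords are Bbm, Cdim, Db, Ebm, F, Gb, Ab. Bb–Db–F = Bbm, Eb–Gb–Bb = Ebm, C–Eb–Gb = Cdim and F–A–C = F are all diatonic. Bb–D–F is not: scale degree 1 in Bb minor carries Bbm (i). In Bb major the chord on that degree is Bb, so here it functions as I, borrowed from the parallel major. But Eb–G–Bb is foreign: the diatonic iv on degree 4 is Ebm, whereas Eb comes from Bb major. It is labeled IV.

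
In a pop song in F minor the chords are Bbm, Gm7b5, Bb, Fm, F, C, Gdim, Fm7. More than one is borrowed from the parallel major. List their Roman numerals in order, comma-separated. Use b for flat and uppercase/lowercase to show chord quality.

IV, I

F minor has the diatonic set Fm, Gdim, Ab, Bbm, C, Db, Eb (with V from harmonic minor). Bbm, Gm7b5, Fm, C, Gdim and Fm7 all belong to that set. Bb (Bb–D–F) doesn't fit — on degree 4 F minor would have Bbm (iv). Bb is the degree-4 chord of F major, so it is the borrowed IV. But F (F–A–C) is foreign: the diatonic i on degree 1 is Fm, whereas F comes from F major. It is labeled I.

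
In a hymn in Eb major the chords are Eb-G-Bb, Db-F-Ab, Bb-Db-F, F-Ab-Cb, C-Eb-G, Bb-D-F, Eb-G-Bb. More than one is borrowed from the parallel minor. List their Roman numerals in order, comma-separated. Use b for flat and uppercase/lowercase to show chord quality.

bVII, v, ii°

Eb major has the diatonic set Eb, Fm, Gm, Ab, Bb, Cm, Ddim. Of the given chords, Eb–G–Bb = Eb, C–Eb–G = Cm and Bb–D–F = Bb are diatonic. Db–F–Ab doesn't fit — on degree 7 Eb major would have Ddim (vii°). Db is the degree-7 chord of Eb minor, so it is the borrowed bVII. Bb–Db–F is not: scale degree 5 in Eb major carries Bb (V). In Eb minor the chord on that degree is Bbm, so here it functions as v, borrowed from the parallel minor. F–Ab–Cb doesn't fit — on degree 2 Eb major would have Fm (ii). Fdim is the degree-2 chord of Eb minor, so it is the borrowed ii°.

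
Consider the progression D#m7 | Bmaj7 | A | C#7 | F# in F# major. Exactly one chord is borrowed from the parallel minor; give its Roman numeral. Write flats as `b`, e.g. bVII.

bIII

F# major has the diatonic set F#, G#m, A#m, B, C#, D#m, E#dim. D#m7, Bmaj7, C#7 and F# all belong to that set. But A (A–C#–E) is foreign: the diatonic iii on degree 3 is A#m, whereas A comes from F# minor. It is labeled bIII.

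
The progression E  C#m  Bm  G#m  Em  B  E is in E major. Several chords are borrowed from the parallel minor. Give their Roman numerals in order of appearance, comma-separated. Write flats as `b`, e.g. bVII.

v, i

In E major the diatonic chords are E, F#m, G#m, A, B, C#m, D#dim. E, C#m, G#m and B are all diatonic. Bm (B–D–F#) doesn't fit — on degree 5 E major would have B (V). Bm is the degree-5 chord of E minor, so it is the borrowed v. Em (E–G–B) is not: scale degree 1 in E major carries E (I). In E minor the chord on that degree is Em, so here it functions as i, borrowed from the parallel minor.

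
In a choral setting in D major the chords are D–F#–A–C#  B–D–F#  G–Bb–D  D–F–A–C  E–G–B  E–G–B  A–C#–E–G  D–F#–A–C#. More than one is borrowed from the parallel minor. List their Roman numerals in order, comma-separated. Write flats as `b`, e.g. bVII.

In D major the diatonic chords are D, Em, F#m, G, A, Bm, C#dim. Of the given chords, D–F#–A–C# = Dmaj7, B–D–F# = Bm, E–G–B = Em and A–C#–E–G = A7 are diatonic. But G–Bb–D is foreign: the diatonic IV on degree 4 is G, whereas Gm comes from D minor. It is labeled iv. D–F–A–C doesn't fit — on degree 1 D major would have D (I). Dm7 is the degree-1 chord of D minor, so it is the borrowed i7.

iv, i7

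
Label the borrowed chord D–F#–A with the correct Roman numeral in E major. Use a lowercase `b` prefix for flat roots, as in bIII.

The root D is the lowered 7th scale degree — diatonically E major has D# there. Diatonically E major has D#dim (vii°) on that degree; D–F#–A is instead the major chord native to E minor, so it takes the label bVII.

bVII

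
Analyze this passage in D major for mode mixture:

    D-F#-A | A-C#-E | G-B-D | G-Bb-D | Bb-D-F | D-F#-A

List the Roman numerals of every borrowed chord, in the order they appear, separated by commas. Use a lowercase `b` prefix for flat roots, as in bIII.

iv, bVI

The diatonic triads in D major are D, Em, F#m, G, A, Bm, C#dim. Of the given chords, D–F#–A = D, A–C#–E = A and G–B–D = G are diatonic. But G–Bb–D is foreign: the diatonic IV on degree 4 is G, whereas Gm comes from D minor. It is labeled iv. But Bb–D–F is foreign: the diatonic vi on degree 6 is Bm, whereas Bb comes from D minor. It is labeled bVI.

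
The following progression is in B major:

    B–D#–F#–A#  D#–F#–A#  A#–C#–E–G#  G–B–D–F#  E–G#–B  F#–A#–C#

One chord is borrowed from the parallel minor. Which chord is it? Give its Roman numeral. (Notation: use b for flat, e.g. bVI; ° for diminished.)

bVImaj7

The diatonic triads in B major are B, C#m, D#m, E, F#, G#m, A#dim. B–D#–F#–A# = Bmaj7, D#–F#–A# = D#m, A#–C#–E–G# = A#m7b5, E–G#–B = E and F#–A#–C# = F# are all diatonic. G–B–D–F# is not: scale degree 6 in B major carries G#m (vi). In B minor the chord on that degree is Gmaj7, so here it functions as bVImaj7, borrowed from the parallel minor.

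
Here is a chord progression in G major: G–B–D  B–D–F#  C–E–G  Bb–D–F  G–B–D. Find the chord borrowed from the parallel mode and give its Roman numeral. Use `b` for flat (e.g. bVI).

bIII

In G major the diatonic chords are G, Am, Bm, C, D, Em, F#dim. G–B–D = G, B–D–F# = Bm and C–E–G = C are all diatonic. Bb–D–F is not: scale degree 3 in G major carries Bm (iii). In G minor the chord on that degree is Bb, so here it functions as bIII, borrowed from the parallel minor.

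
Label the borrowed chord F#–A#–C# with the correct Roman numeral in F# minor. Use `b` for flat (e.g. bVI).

I

The root F# is the diatonic 1st degree of F# minor; the borrowing shows in the chord quality. Diatonically F# minor has F#m (i) on that degree; F#–A#–C# is instead the major chord native to F# major, so it takes the label I.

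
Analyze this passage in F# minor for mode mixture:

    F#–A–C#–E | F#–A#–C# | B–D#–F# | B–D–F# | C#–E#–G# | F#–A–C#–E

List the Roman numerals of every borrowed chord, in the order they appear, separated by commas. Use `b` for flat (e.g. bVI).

The diatonic triads in F# minor (with V from harmonic minor) are F#m, G#dim, A, Bm, C#, D, E. F#–A–C#–E = F#m7, B–D–F# = Bm and C#–E#–G# = C# all belong to that set. F#–A#–C# is not: scale degree 1 in F# minor carries F#m (i). In F# major the chord on that degree is F#, so here it functions as I, borrowed from the parallel major. B–D#–F# is not: scale degree 4 in F# minor carries Bm (iv). In F# major the chord on that degree is B, so here it functions as IV, borrowed from the parallel major.

I, IV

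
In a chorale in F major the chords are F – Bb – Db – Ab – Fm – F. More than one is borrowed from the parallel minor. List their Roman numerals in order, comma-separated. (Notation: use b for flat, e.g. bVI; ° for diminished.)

The diatonic triads in F major are F, Gm, Am, Bb, C, Dm, Edim. F and Bb both belong to that set. Db (Db–F–Ab) doesn't fit — on degree 6 F major would have Dm (vi). Db is the degree-6 chord of F minor, so it is the borrowed bVI. Ab (Ab–C–Eb) is not: scale degree 3 in F major carries Am (iii). In F minor the chord on that degree is Ab, so here it functions as bIII, borrowed from the parallel minor. Fm (F–Ab–C) doesn't fit — on degree 1 F major would have F (I). Fm is the degree-1 chord of F minor, so it is the borrowed i.

bVI, bIII, i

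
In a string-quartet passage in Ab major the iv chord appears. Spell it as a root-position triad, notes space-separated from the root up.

The root, Db, is scale degree 4 — the same note in Ab major and Ab minor; only the chord quality changes. In Ab minor the chord on Db is Db–Fb–Ab.

Db Fb Ab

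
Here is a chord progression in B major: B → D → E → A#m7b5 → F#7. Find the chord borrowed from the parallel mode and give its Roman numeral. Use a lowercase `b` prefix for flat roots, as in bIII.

bIII

B major has the diatonic set B, C#m, D#m, E, F#, G#m, A#dim. B, E, A#m7b5 and F#7 are all diatonic. D (D–F#–A) is not: scale degree 3 in B major carries D#m (iii). In B minor the chord on that degree is D, so here it functions as bIII, borrowed from the parallel minor.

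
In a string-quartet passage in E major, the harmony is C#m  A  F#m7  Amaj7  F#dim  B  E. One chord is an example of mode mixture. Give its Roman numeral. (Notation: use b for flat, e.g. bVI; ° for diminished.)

ii°

In E major the diatonic chords are E, F#m, G#m, A, B, C#m, D#dim. Of the given chords, C#m, A, F#m7, Amaj7, B and E are diatonic. But F#dim (F#–A–C) is foreign: the diatonic ii on degree 2 is F#m, whereas F#dim comes from E minor. It is labeled ii°.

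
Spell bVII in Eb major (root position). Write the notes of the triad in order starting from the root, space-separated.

Db F Ab

bVII is built on the lowered scale degree 7. In Eb major degree 7 is D; lowered it becomes Db. In Eb minor the chord on Db is Db–F–Ab.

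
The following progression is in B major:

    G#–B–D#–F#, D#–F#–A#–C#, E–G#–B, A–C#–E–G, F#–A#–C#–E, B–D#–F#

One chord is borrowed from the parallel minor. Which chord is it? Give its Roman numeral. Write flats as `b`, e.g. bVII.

B major has the diatonic set B, C#m, D#m, E, F#, G#m, A#dim. Of the given chords, G#–B–D#–F# = G#m7, D#–F#–A#–C# = D#m7, E–G#–B = E, F#–A#–C#–E = F#7 and B–D#–F# = B are diatonic. A–C#–E–G is not: scale degree 7 in B major carries A#dim (vii°). In B minor the chord on that degree is A7, so here it functions as bVII7, borrowed from the parallel minor.

bVII7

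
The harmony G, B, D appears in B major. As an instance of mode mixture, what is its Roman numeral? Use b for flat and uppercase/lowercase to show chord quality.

The root G is the lowered 6th scale degree — diatonically B major has G# there. The diatonic chord on degree 6 would be G#m (vi), but G–B–D is the major chord from B minor. As a borrowed chord it is labeled bVI.

bVI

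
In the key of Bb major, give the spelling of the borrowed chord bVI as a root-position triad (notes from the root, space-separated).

Scale degree 6 in Bb major is G. bVI uses the lowered form, Gb, taken from Bb minor. Building the major chord from the parallel minor on Gb: Gb–Bb–Db.

Gb Bb Db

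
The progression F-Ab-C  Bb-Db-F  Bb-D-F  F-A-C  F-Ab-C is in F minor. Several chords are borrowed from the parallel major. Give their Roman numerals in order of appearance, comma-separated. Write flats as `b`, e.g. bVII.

IV, I

The diatonic triads in F minor (with V from harmonic minor) are Fm, Gdim, Ab, Bbm, C, Db, Eb. Of the given chords, F–Ab–C = Fm and Bb–Db–F = Bbm are diatonic. Bb–D–F is not: scale degree 4 in F minor carries Bbm (iv). In F major the chord on that degree is Bb, so here it functions as IV, borrowed from the parallel major. F–A–C is not: scale degree 1 in F minor carries Fm (i). In F major the chord on that degree is F, so here it functions as I, borrowed from the parallel major.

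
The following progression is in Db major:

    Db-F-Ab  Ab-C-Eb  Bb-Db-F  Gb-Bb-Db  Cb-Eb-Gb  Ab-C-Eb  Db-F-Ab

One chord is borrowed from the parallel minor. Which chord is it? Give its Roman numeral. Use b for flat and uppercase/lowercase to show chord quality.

bVII

In Db major the diatonic chords are Db, Ebm, Fm, Gb, Ab, Bbm, Cdim. Db–F–Ab = Db, Ab–C–Eb = Ab, Bb–Db–F = Bbm and Gb–Bb–Db = Gb all belong to that set. Cb–Eb–Gb doesn't fit — on degree 7 Db major would have Cdim (vii°). Cb is the degree-7 chord of Db minor, so it is the borrowed bVII.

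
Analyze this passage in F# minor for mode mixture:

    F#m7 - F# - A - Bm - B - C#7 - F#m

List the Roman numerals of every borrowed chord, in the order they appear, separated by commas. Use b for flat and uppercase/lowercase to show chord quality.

I, IV

F# minor has the diatonic set F#m, G#dim, A, Bm, C#, D, E (with V from harmonic minor). Of the given chords, F#m7, A, Bm, C#7 and F#m are diatonic. F# (F#–A#–C#) doesn't fit — on degree 1 F# minor would have F#m (i). F# is the degree-1 chord of F# major, so it is the borrowed I. B (B–D#–F#) doesn't fit — on degree 4 F# minor would have Bm (iv). B is the degree-4 chord of F# major, so it is the borrowed IV.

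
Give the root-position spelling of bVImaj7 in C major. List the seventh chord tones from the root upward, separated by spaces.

bVImaj7 is built on the lowered scale degree 6. In C major degree 6 is A; lowered it becomes Ab. In C minor the chord on Ab is Ab–C–Eb–G.

Ab C Eb G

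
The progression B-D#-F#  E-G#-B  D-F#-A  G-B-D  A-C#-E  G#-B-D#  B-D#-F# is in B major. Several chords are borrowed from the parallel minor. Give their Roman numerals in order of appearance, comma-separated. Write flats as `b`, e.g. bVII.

bIII, bVI, bVII

In B major the diatonic chords are B, C#m, D#m, E, F#, G#m, A#dim. B–D#–F# = B, E–G#–B = E and G#–B–D# = G#m all belong to that set. D–F#–A is not: scale degree 3 in B major carries D#m (iii). In B minor the chord on that degree is D, so here it functions as bIII, borrowed from the parallel minor. But G–B–D is foreign: the diatonic vi on degree 6 is G#m, whereas G comes from B minor. It is labeled bVI. A–C#–E doesn't fit — on degree 7 B major would have A#dim (vii°). A is the degree-7 chord of B minor, so it is the borrowed bVII.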